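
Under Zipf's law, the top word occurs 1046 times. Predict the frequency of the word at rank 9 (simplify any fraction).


Zipf's law: freq(rank) = f1 / rank
f1 = 1046, rank = 9
freq = 1046 / 9
GCD(1046, 9) = 1
Simplified: 1046/9

1046/9


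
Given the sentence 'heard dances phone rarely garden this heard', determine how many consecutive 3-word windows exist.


Word trigrams from [7] words:
  Trigram 1: (heard dances phone)
  Trigram 2: (dances phone rarely)
  Trigram 3: (phone rarely garden)
  Trigram 4: (rarely garden this)
  Trigram 5: (garden this heard)
Total word trigrams: 7 - 2 = 5

5


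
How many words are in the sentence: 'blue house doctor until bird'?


Counting words by splitting on spaces:
  Word 1: 'blue'
  Word 2: 'house'
  Word 3: 'doctor'
  Word 4: 'until'
  Word 5: 'bird'
Total words: 5

5


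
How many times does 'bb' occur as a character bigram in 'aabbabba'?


Scanning 'aabbabba' for bigram 'bb':
  Position 0: 'aa' -> no
  Position 1: 'ab' -> no
  Position 2: 'bb' -> MATCH
  Position 3: 'ba' -> no
  Position 4: 'ab' -> no
  Position 5: 'bb' -> MATCH
  Position 6: 'ba' -> no
Total matches: 2

2


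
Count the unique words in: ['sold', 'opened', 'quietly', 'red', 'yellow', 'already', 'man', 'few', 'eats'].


Listing all tokens and tracking unique types:
  Token 1: 'sold' -> NEW (unique so far: 1)
  Token 2: 'opened' -> NEW (unique so far: 2)
  Token 3: 'quietly' -> NEW (unique so far: 3)
  Token 4: 'red' -> NEW (unique so far: 4)
  Token 5: 'yellow' -> NEW (unique so far: 5)
  Token 6: 'already' -> NEW (unique so far: 6)
  Token 7: 'man' -> NEW (unique so far: 7)
  Token 8: 'few' -> NEW (unique so far: 8)
  Token 9: 'eats' -> NEW (unique so far: 9)
Unique types: ('already', 'eats', 'few', 'man', 'opened', 'quietly', 'red', 'sold', 'yellow')
Vocabulary size: 9

9


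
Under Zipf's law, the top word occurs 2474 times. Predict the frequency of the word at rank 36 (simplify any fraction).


Zipf's law: freq(rank) = f1 / rank
f1 = 2474, rank = 36
freq = 2474 / 36
GCD(2474, 36) = 2
Simplified: 1237/18

1237/18


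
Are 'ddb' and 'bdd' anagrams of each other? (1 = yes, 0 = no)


Sort characters of 'ddb': 'bdd'
Sort characters of 'bdd': 'bdd'
Sorted forms match -> they ARE anagrams
Result: 1

1


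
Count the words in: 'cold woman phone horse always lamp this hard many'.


Counting words by splitting on spaces:
  Word 1: 'cold'
  Word 2: 'woman'
  Word 3: 'phone'
  Word 4: 'horse'
  Word 5: 'always'
  Word 6: 'lamp'
  Word 7: 'this'
  Word 8: 'hard'
  Word 9: 'many'
Total words: 9

9


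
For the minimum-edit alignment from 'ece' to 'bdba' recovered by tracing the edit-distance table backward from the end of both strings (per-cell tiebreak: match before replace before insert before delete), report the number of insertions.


Edit distance = 4. Backtracking from cell (3, 4) with preference match > replace > insert > delete,
then listing the resulting alignment 'ece' -> 'bdba' left to right:
  Step 1: insert 'b' [insertion #1]
  Step 2: replace e->d
  Step 3: replace c->b
  Step 4: replace e->a
Total insertions: 1

1


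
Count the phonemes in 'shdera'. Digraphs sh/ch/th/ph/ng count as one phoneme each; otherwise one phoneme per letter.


Parsing 'shdera' greedily, digraphs first:
  'sh' -> digraph (1 consonant phoneme) (phonemes so far: 1)
  'd' -> consonant phoneme (phonemes so far: 2)
  'e' -> vowel phoneme (phonemes so far: 3)
  'r' -> consonant phoneme (phonemes so far: 4)
  'a' -> vowel phoneme (phonemes so far: 5)
Total phonemes: 5

5


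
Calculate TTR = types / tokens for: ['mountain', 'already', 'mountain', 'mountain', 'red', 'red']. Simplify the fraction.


Tokens: 6
Unique types: ('already', 'mountain', 'red') = 3
TTR = 3/6
Simplify: divide both by 3 -> 1/2
TTR = 1/2

1/2


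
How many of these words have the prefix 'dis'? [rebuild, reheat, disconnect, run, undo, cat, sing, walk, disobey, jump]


Checking each word for prefix 'dis':
  'rebuild' -> no (count: 0)
  'reheat' -> no (count: 0)
  'disconnect' -> YES, starts with 'dis' (count: 1)
  'run' -> no (count: 1)
  'undo' -> no (count: 1)
  'cat' -> no (count: 1)
  'sing' -> no (count: 1)
  'walk' -> no (count: 1)
  'disobey' -> YES, starts with 'dis' (count: 2)
  'jump' -> no (count: 2)
Total with prefix 'dis': 2

2


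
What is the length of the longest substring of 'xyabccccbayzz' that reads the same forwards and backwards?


Scanning 'xyabccccbayzz' for palindromic substrings.
Substring at positions 1-10: 'yabccccbay'.
Check: reverse('yabccccbay') = 'yabccccbay' -> palindrome confirmed.
Neighbouring characters ('x' / 'z') break symmetry, so it cannot extend further.
No longer palindromic substring exists; longest length = 10

10


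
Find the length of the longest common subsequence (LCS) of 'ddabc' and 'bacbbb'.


DP table for LCS of 'ddabc' and 'bacbbb':
       b  a  c  b  b  b
    0  0  0  0  0  0  0
  d 0  0  0  0  0  0  0
  d 0  0  0  0  0  0  0
  a 0  0  1  1  1  1  1
  b 0  1  1  1  2  2  2
  c 0  1  1  2  2  2  2
LCS: 'ab'
LCS length = 2

2


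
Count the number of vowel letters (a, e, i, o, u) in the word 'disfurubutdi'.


Scanning each character of 'disfurubutdi':
  Position 1: 'd' -> consonant (running count: 0)
  Position 2: 'i' -> vowel (running count: 1)
  Position 3: 's' -> consonant (running count: 1)
  Position 4: 'f' -> consonant (running count: 1)
  Position 5: 'u' -> vowel (running count: 2)
  Position 6: 'r' -> consonant (running count: 2)
  Position 7: 'u' -> vowel (running count: 3)
  Position 8: 'b' -> consonant (running count: 3)
  Position 9: 'u' -> vowel (running count: 4)
  Position 10: 't' -> consonant (running count: 4)
  Position 11: 'd' -> consonant (running count: 4)
  Position 12: 'i' -> vowel (running count: 5)
Total vowels: 5

5


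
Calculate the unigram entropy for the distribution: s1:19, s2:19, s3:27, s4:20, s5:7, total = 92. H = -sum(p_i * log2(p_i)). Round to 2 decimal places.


Computing entropy H = -sum(p_i * log2(p_i)):
  s1: p = 19/92 = 0.2065, -p*log2(p) = 0.4700
  s2: p = 19/92 = 0.2065, -p*log2(p) = 0.4700
  s3: p = 27/92 = 0.2935, -p*log2(p) = 0.5191
  s4: p = 20/92 = 0.2174, -p*log2(p) = 0.4786
  s5: p = 7/92 = 0.0761, -p*log2(p) = 0.2828
H = sum of terms = 2.2205
Rounded to 2 decimals: 2.22

2.22


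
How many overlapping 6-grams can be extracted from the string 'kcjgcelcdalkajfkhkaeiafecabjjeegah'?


String 'kcjgcelcdalkajfkhkaeiafecabjjeegah' has length L = 34.
Number of overlapping n-grams = L - n + 1
Substituting: 34 - 6 + 1 = 29

29


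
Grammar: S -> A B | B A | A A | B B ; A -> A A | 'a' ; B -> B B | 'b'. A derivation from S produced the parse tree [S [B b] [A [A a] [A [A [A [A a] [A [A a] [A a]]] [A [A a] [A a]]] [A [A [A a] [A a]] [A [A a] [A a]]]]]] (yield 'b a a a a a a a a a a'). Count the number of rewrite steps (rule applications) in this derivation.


Every bracketed nonterminal node [X ...] in the tree is produced by exactly one rule application.
Reading the tree off as a leftmost derivation:
  Step 1: S  =>  B A   (applied S -> B A)
  Step 2: B A  =>  b A   (applied B -> b)
  Step 3: b A  =>  b A A   (applied A -> A A)
  Step 4: b A A  =>  b a A   (applied A -> a)
  Step 5: b a A  =>  b a A A   (applied A -> A A)
  Step 6: b a A A  =>  b a A A A   (applied A -> A A)
  Step 7: b a A A A  =>  b a A A A A   (applied A -> A A)
  Step 8: b a A A A A  =>  b a a A A A   (applied A -> a)
  Step 9: b a a A A A  =>  b a a A A A A   (applied A -> A A)
  Step 10: b a a A A A A  =>  b a a a A A A   (applied A -> a)
  Step 11: b a a a A A A  =>  b a a a a A A   (applied A -> a)
  Step 12: b a a a a A A  =>  b a a a a A A A   (applied A -> A A)
  Step 13: b a a a a A A A  =>  b a a a a a A A   (applied A -> a)
  Step 14: b a a a a a A A  =>  b a a a a a a A   (applied A -> a)
  Step 15: b a a a a a a A  =>  b a a a a a a A A   (applied A -> A A)
  Step 16: b a a a a a a A A  =>  b a a a a a a A A A   (applied A -> A A)
  Step 17: b a a a a a a A A A  =>  b a a a a a a a A A   (applied A -> a)
  Step 18: b a a a a a a a A A  =>  b a a a a a a a a A   (applied A -> a)
  Step 19: b a a a a a a a a A  =>  b a a a a a a a a A A   (applied A -> A A)
  Step 20: b a a a a a a a a A A  =>  b a a a a a a a a a A   (applied A -> a)
  Step 21: b a a a a a a a a a A  =>  b a a a a a a a a a a   (applied A -> a)
Final yield: b a a a a a a a a a a
Total rewrite steps: 21

21


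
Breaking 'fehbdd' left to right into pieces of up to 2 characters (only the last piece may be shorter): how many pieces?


'fehbdd' has 6 characters.
Chunking with max size 2:
  Chunk 1: 'fe' (positions 0-1)
  Chunk 2: 'hb' (positions 2-3)
  Chunk 3: 'dd' (positions 4-5)
Total chunks: ceil(6 / 2) = 3

3


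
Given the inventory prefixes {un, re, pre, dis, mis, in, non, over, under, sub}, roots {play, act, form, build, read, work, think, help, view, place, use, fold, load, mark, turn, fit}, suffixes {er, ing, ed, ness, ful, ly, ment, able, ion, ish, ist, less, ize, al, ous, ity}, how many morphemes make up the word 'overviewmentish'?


Segmenting 'overviewmentish' against the inventory:
  'over' -> prefix (morpheme 1)
  'view' -> root (morpheme 2)
  'ment' -> suffix (morpheme 3)
  'ish' -> suffix (morpheme 4)
Total morphemes: 4

4


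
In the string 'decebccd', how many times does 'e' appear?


Scanning 'decebccd' for 'e':
  Position 1: 'e' -> MATCH (count: 1)
  Position 3: 'e' -> MATCH (count: 2)
Total occurrences of 'e': 2

2


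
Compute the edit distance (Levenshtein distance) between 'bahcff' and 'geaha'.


Building DP table for s1='bahcff' (len 6) and s2='geaha' (len 5):
       g  e  a  h  a
    0  1  2  3  4  5
  b 1  1  2  3  4  5
  a 2  2  2  2  3  4
  h 3  3  3  3  2  3
  c 4  4  4  4  3  3
  f 5  5  5  5  4  4
  f 6  6  6  6  5  5
Edit distance = dp[6][5] = 5

5


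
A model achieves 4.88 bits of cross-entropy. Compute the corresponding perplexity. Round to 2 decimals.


Perplexity formula: PP = 2^H
H = 4.88
PP = 2^4.88
Decompose: 2^4.88 = 2^4 * 2^0.88
2^4 = 16, 2^0.88 ~ 1.8403753
PP ~ 16 * 1.8403753 = 29.4460048
Rounded to 2 decimals: 29.45

29.45


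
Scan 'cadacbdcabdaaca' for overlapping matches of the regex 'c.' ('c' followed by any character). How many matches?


Pattern: c. means 'c' followed by any character.
Scanning 'cadacbdcabdaaca' position-by-position:
  Pos 0: window 'ca' -> MATCH
  Pos 1: window 'ad' -> no
  Pos 2: window 'da' -> no
  Pos 3: window 'ac' -> no
  Pos 4: window 'cb' -> MATCH
  Pos 5: window 'bd' -> no
  Pos 6: window 'dc' -> no
  Pos 7: window 'ca' -> MATCH
  Pos 8: window 'ab' -> no
  Pos 9: window 'bd' -> no
  Pos 10: window 'da' -> no
  Pos 11: window 'aa' -> no
  Pos 12: window 'ac' -> no
  Pos 13: window 'ca' -> MATCH
  Pos 14: window 'a' -> no
Total matches: 4

4


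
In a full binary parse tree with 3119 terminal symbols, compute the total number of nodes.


Leaf nodes (terminals): 3119
Internal nodes = n - 1 = 3119 - 1 = 3118
Total = leaves + internal = 3119 + 3118 = 6237

6237


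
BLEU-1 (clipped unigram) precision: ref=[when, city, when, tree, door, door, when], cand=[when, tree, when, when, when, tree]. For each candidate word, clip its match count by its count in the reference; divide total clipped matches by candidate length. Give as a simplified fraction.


Reference word counts: {'city': 1, 'door': 2, 'tree': 1, 'when': 3}
Checking each candidate word (with clipping):
  'when' -> in reference (ref count 3, used 1/3) -> match (matches: 1)
  'tree' -> in reference (ref count 1, used 1/1) -> match (matches: 2)
  'when' -> in reference (ref count 3, used 2/3) -> match (matches: 3)
  'when' -> in reference (ref count 3, used 3/3) -> match (matches: 4)
  'when' -> ref count 3 already used up (3/3) -> clipped, no match (matches: 4)
  'tree' -> ref count 1 already used up (1/1) -> clipped, no match (matches: 4)
Clipped matches: 4, Candidate length: 6
Precision = 4/6 = 2/3

2/3


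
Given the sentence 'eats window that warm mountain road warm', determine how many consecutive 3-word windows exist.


Word trigrams from [7] words:
  Trigram 1: (eats window that)
  Trigram 2: (window that warm)
  Trigram 3: (that warm mountain)
  Trigram 4: (warm mountain road)
  Trigram 5: (mountain road warm)
Total word trigrams: 7 - 2 = 5

5


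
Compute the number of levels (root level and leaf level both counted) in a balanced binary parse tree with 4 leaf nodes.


In a balanced binary tree with n leaves the deepest leaf is ceil(log2(n)) edges below the root,
so counting node levels inclusive of root and leaves gives ceil(log2(n)) + 1 levels.
log2(4) = 2.0000
ceil(2.0000) = 2
levels = 2 + 1 = 3

3


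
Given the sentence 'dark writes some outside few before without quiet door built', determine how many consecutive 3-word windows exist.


Word trigrams from [10] words:
  Trigram 1: (dark writes some)
  Trigram 2: (writes some outside)
  Trigram 3: (some outside few)
  Trigram 4: (outside few before)
  Trigram 5: (few before without)
  Trigram 6: (before without quiet)
  Trigram 7: (without quiet door)
  Trigram 8: (quiet door built)
Total word trigrams: 10 - 2 = 8

8


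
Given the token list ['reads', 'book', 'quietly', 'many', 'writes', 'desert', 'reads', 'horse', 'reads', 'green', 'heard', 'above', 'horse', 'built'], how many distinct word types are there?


Listing all tokens and tracking unique types:
  Token 1: 'reads' -> NEW (unique so far: 1)
  Token 2: 'book' -> NEW (unique so far: 2)
  Token 3: 'quietly' -> NEW (unique so far: 3)
  Token 4: 'many' -> NEW (unique so far: 4)
  Token 5: 'writes' -> NEW (unique so far: 5)
  Token 6: 'desert' -> NEW (unique so far: 6)
  Token 7: 'reads' -> duplicate (unique so far: 6)
  Token 8: 'horse' -> NEW (unique so far: 7)
  Token 9: 'reads' -> duplicate (unique so far: 7)
  Token 10: 'green' -> NEW (unique so far: 8)
  Token 11: 'heard' -> NEW (unique so far: 9)
  Token 12: 'above' -> NEW (unique so far: 10)
  Token 13: 'horse' -> duplicate (unique so far: 10)
  Token 14: 'built' -> NEW (unique so far: 11)
Unique types: ('above', 'book', 'built', 'desert', 'green', 'heard', 'horse', 'many', 'quietly', 'reads', 'writes')
Vocabulary size: 11

11


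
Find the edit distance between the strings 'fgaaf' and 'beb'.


Building DP table for s1='fgaaf' (len 5) and s2='beb' (len 3):
       b  e  b
    0  1  2  3
  f 1  1  2  3
  g 2  2  2  3
  a 3  3  3  3
  a 4  4  4  4
  f 5  5  5  5
Edit distance = dp[5][3] = 5

5


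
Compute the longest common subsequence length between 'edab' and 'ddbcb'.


DP table for LCS of 'edab' and 'ddbcb':
       d  d  b  c  b
    0  0  0  0  0  0
  e 0  0  0  0  0  0
  d 0  1  1  1  1  1
  a 0  1  1  1  1  1
  b 0  1  1  2  2  2
LCS: 'db'
LCS length = 2

2


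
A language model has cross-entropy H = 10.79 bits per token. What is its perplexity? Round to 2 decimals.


Perplexity formula: PP = 2^H
H = 10.79
PP = 2^10.79
Decompose: 2^10.79 = 2^10 * 2^0.79
2^10 = 1024, 2^0.79 ~ 1.7290745
PP ~ 1024 * 1.7290745 = 1770.5722880
Rounded to 2 decimals: 1770.57

1770.57


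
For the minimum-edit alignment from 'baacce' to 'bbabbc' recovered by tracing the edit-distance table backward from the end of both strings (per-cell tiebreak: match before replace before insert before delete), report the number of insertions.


Edit distance = 4. Backtracking from cell (6, 6) with preference match > replace > insert > delete,
then listing the resulting alignment 'baacce' -> 'bbabbc' left to right:
  Step 1: keep 'b'
  Step 2: replace a->b
  Step 3: keep 'a'
  Step 4: replace c->b
  Step 5: replace c->b
  Step 6: replace e->c
Total insertions: 0

0


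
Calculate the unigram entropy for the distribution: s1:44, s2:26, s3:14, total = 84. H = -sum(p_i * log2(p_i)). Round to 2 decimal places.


Computing entropy H = -sum(p_i * log2(p_i)):
  s1: p = 44/84 = 0.5238, -p*log2(p) = 0.4887
  s2: p = 26/84 = 0.3095, -p*log2(p) = 0.5237
  s3: p = 14/84 = 0.1667, -p*log2(p) = 0.4308
H = sum of terms = 1.4432
Rounded to 2 decimals: 1.44

1.44


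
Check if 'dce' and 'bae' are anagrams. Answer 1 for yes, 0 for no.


Sort characters of 'dce': 'cde'
Sort characters of 'bae': 'abe'
Sorted forms differ -> they are NOT anagrams
Result: 0

0


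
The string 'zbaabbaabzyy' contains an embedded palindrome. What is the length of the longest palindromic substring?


Scanning 'zbaabbaabzyy' for palindromic substrings.
Substring at positions 0-9: 'zbaabbaabz'.
Check: reverse('zbaabbaabz') = 'zbaabbaabz' -> palindrome confirmed.
Neighbouring characters ('-' / 'y') break symmetry, so it cannot extend further.
No longer palindromic substring exists; longest length = 10

10


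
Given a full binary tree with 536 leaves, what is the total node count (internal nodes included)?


Leaf nodes (terminals): 536
Internal nodes = n - 1 = 536 - 1 = 535
Total = leaves + internal = 536 + 535 = 1071

1071


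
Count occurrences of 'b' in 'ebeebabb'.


Scanning 'ebeebabb' for 'b':
  Position 1: 'b' -> MATCH (count: 1)
  Position 4: 'b' -> MATCH (count: 2)
  Position 6: 'b' -> MATCH (count: 3)
  Position 7: 'b' -> MATCH (count: 4)
Total occurrences of 'b': 4

4


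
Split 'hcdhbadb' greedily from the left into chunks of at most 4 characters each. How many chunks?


'hcdhbadb' has 8 characters.
Chunking with max size 4:
  Chunk 1: 'hcdh' (positions 0-3)
  Chunk 2: 'badb' (positions 4-7)
Total chunks: ceil(8 / 4) = 2

2


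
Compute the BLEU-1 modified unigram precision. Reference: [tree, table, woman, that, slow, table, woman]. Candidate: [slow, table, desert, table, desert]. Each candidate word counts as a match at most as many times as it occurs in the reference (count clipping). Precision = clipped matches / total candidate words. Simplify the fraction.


Reference word counts: {'slow': 1, 'table': 2, 'that': 1, 'tree': 1, 'woman': 2}
Checking each candidate word (with clipping):
  'slow' -> in reference (ref count 1, used 1/1) -> match (matches: 1)
  'table' -> in reference (ref count 2, used 1/2) -> match (matches: 2)
  'desert' -> not in reference -> no match (matches: 2)
  'table' -> in reference (ref count 2, used 2/2) -> match (matches: 3)
  'desert' -> not in reference -> no match (matches: 3)
Clipped matches: 3, Candidate length: 5
Precision = 3/5

3/5


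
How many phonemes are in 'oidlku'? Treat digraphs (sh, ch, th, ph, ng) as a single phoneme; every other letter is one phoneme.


Parsing 'oidlku' greedily, digraphs first:
  'o' -> vowel phoneme (phonemes so far: 1)
  'i' -> vowel phoneme (phonemes so far: 2)
  'd' -> consonant phoneme (phonemes so far: 3)
  'l' -> consonant phoneme (phonemes so far: 4)
  'k' -> consonant phoneme (phonemes so far: 5)
  'u' -> vowel phoneme (phonemes so far: 6)
Total phonemes: 6

6


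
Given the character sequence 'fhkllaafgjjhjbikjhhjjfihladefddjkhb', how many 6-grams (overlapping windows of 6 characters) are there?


String 'fhkllaafgjjhjbikjhhjjfihladefddjkhb' has length L = 35.
Number of overlapping n-grams = L - n + 1
Substituting: 35 - 6 + 1 = 30

30


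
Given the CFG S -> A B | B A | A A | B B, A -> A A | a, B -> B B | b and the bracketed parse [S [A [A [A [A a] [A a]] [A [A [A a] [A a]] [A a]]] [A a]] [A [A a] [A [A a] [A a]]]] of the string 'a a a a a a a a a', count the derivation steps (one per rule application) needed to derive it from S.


Every bracketed nonterminal node [X ...] in the tree is produced by exactly one rule application.
Reading the tree off as a leftmost derivation:
  Step 1: S  =>  A A   (applied S -> A A)
  Step 2: A A  =>  A A A   (applied A -> A A)
  Step 3: A A A  =>  A A A A   (applied A -> A A)
  Step 4: A A A A  =>  A A A A A   (applied A -> A A)
  Step 5: A A A A A  =>  a A A A A   (applied A -> a)
  Step 6: a A A A A  =>  a a A A A   (applied A -> a)
  Step 7: a a A A A  =>  a a A A A A   (applied A -> A A)
  Step 8: a a A A A A  =>  a a A A A A A   (applied A -> A A)
  Step 9: a a A A A A A  =>  a a a A A A A   (applied A -> a)
  Step 10: a a a A A A A  =>  a a a a A A A   (applied A -> a)
  Step 11: a a a a A A A  =>  a a a a a A A   (applied A -> a)
  Step 12: a a a a a A A  =>  a a a a a a A   (applied A -> a)
  Step 13: a a a a a a A  =>  a a a a a a A A   (applied A -> A A)
  Step 14: a a a a a a A A  =>  a a a a a a a A   (applied A -> a)
  Step 15: a a a a a a a A  =>  a a a a a a a A A   (applied A -> A A)
  Step 16: a a a a a a a A A  =>  a a a a a a a a A   (applied A -> a)
  Step 17: a a a a a a a a A  =>  a a a a a a a a a   (applied A -> a)
Final yield: a a a a a a a a a
Total rewrite steps: 17

17


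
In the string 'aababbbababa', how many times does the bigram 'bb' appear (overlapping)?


Scanning 'aababbbababa' for bigram 'bb':
  Position 0: 'aa' -> no
  Position 1: 'ab' -> no
  Position 2: 'ba' -> no
  Position 3: 'ab' -> no
  Position 4: 'bb' -> MATCH
  Position 5: 'bb' -> MATCH
  Position 6: 'ba' -> no
  Position 7: 'ab' -> no
  Position 8: 'ba' -> no
  Position 9: 'ab' -> no
  Position 10: 'ba' -> no
Total matches: 2

2


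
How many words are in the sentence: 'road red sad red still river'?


Counting words by splitting on spaces:
  Word 1: 'road'
  Word 2: 'red'
  Word 3: 'sad'
  Word 4: 'red'
  Word 5: 'still'
  Word 6: 'river'
Total words: 6

6


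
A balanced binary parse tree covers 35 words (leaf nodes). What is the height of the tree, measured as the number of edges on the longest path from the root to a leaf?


In a balanced binary tree with n leaves the deepest leaf is ceil(log2(n)) edges below the root.
log2(35) = 5.1293
ceil(5.1293) = 6
height (edges) = 6

6


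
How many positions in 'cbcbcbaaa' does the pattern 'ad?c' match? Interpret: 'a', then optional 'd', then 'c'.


Pattern: ad?c means 'a', then optional 'd', then 'c'.
Scanning 'cbcbcbaaa' position-by-position:
  Pos 0: window 'cbc' -> no
  Pos 1: window 'bcb' -> no
  Pos 2: window 'cbc' -> no
  Pos 3: window 'bcb' -> no
  Pos 4: window 'cba' -> no
  Pos 5: window 'baa' -> no
  Pos 6: window 'aaa' -> no
  Pos 7: window 'aa' -> no
  Pos 8: window 'a' -> no
Total matches: 0

0


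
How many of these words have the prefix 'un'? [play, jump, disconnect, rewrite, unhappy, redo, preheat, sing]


Checking each word for prefix 'un':
  'play' -> no (count: 0)
  'jump' -> no (count: 0)
  'disconnect' -> no (count: 0)
  'rewrite' -> no (count: 0)
  'unhappy' -> YES, starts with 'un' (count: 1)
  'redo' -> no (count: 1)
  'preheat' -> no (count: 1)
  'sing' -> no (count: 1)
Total with prefix 'un': 1

1


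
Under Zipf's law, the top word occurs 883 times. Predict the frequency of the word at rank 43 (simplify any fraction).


Zipf's law: freq(rank) = f1 / rank
f1 = 883, rank = 43
freq = 883 / 43
GCD(883, 43) = 1
Simplified: 883/43

883/43


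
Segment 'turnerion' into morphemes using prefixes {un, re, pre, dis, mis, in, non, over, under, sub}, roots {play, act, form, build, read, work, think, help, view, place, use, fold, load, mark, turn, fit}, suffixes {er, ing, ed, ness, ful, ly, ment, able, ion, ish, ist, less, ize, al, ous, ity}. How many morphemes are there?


Segmenting 'turnerion' against the inventory:
  'turn' -> root (morpheme 1)
  'er' -> suffix (morpheme 2)
  'ion' -> suffix (morpheme 3)
Total morphemes: 3

3


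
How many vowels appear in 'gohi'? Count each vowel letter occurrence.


Scanning each character of 'gohi':
  Position 1: 'g' -> consonant (running count: 0)
  Position 2: 'o' -> vowel (running count: 1)
  Position 3: 'h' -> consonant (running count: 1)
  Position 4: 'i' -> vowel (running count: 2)
Total vowels: 2

2


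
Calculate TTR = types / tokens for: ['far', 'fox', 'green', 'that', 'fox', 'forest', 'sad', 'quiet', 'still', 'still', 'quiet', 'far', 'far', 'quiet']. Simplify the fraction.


Tokens: 14
Unique types: ('far', 'forest', 'fox', 'green', 'quiet', 'sad', 'still', 'that') = 8
TTR = 8/14
Simplify: divide both by 2 -> 4/7
TTR = 4/7

4/7


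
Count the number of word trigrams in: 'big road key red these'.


Word trigrams from [5] words:
  Trigram 1: (big road key)
  Trigram 2: (road key red)
  Trigram 3: (key red these)
Total word trigrams: 5 - 2 = 3

3


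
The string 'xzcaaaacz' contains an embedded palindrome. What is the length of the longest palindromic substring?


Scanning 'xzcaaaacz' for palindromic substrings.
Substring at positions 1-8: 'zcaaaacz'.
Check: reverse('zcaaaacz') = 'zcaaaacz' -> palindrome confirmed.
Neighbouring characters ('x' / '-') break symmetry, so it cannot extend further.
No longer palindromic substring exists; longest length = 8

8


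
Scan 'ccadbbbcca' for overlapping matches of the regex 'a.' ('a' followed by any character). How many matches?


Pattern: a. means 'a' followed by any character.
Scanning 'ccadbbbcca' position-by-position:
  Pos 0: window 'cc' -> no
  Pos 1: window 'ca' -> no
  Pos 2: window 'ad' -> MATCH
  Pos 3: window 'db' -> no
  Pos 4: window 'bb' -> no
  Pos 5: window 'bb' -> no
  Pos 6: window 'bc' -> no
  Pos 7: window 'cc' -> no
  Pos 8: window 'ca' -> no
  Pos 9: window 'a' -> no
Total matches: 1

1


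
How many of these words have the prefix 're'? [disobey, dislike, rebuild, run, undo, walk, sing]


Checking each word for prefix 're':
  'disobey' -> no (count: 0)
  'dislike' -> no (count: 0)
  'rebuild' -> YES, starts with 're' (count: 1)
  'run' -> no (count: 1)
  'undo' -> no (count: 1)
  'walk' -> no (count: 1)
  'sing' -> no (count: 1)
Total with prefix 're': 1

1


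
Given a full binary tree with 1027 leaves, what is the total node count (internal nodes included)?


Leaf nodes (terminals): 1027
Internal nodes = n - 1 = 1027 - 1 = 1026
Total = leaves + internal = 1027 + 1026 = 2053

2053


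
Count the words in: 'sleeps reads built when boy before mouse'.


Counting words by splitting on spaces:
  Word 1: 'sleeps'
  Word 2: 'reads'
  Word 3: 'built'
  Word 4: 'when'
  Word 5: 'boy'
  Word 6: 'before'
  Word 7: 'mouse'
Total words: 7

7


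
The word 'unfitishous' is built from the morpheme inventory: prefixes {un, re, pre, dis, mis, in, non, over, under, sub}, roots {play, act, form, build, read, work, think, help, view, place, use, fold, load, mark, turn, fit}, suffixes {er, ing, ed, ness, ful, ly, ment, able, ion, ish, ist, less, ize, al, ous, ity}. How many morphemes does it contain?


Segmenting 'unfitishous' against the inventory:
  'un' -> prefix (morpheme 1)
  'fit' -> root (morpheme 2)
  'ish' -> suffix (morpheme 3)
  'ous' -> suffix (morpheme 4)
Total morphemes: 4

4


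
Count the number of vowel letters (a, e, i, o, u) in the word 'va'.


Scanning each character of 'va':
  Position 1: 'v' -> consonant (running count: 0)
  Position 2: 'a' -> vowel (running count: 1)
Total vowels: 1

1


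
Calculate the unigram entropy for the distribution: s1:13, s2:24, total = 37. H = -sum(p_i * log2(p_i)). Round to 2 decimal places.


Computing entropy H = -sum(p_i * log2(p_i)):
  s1: p = 13/37 = 0.3514, -p*log2(p) = 0.5302
  s2: p = 24/37 = 0.6486, -p*log2(p) = 0.4051
H = sum of terms = 0.9353
Rounded to 2 decimals: 0.94

0.94


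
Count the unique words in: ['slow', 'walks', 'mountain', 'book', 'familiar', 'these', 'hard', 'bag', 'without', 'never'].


Listing all tokens and tracking unique types:
  Token 1: 'slow' -> NEW (unique so far: 1)
  Token 2: 'walks' -> NEW (unique so far: 2)
  Token 3: 'mountain' -> NEW (unique so far: 3)
  Token 4: 'book' -> NEW (unique so far: 4)
  Token 5: 'familiar' -> NEW (unique so far: 5)
  Token 6: 'these' -> NEW (unique so far: 6)
  Token 7: 'hard' -> NEW (unique so far: 7)
  Token 8: 'bag' -> NEW (unique so far: 8)
  Token 9: 'without' -> NEW (unique so far: 9)
  Token 10: 'never' -> NEW (unique so far: 10)
Unique types: ('bag', 'book', 'familiar', 'hard', 'mountain', 'never', 'slow', 'these', 'walks', 'without')
Vocabulary size: 10

10


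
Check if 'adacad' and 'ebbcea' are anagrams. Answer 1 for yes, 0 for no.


Sort characters of 'adacad': 'aaacdd'
Sort characters of 'ebbcea': 'abbcee'
Sorted forms differ -> they are NOT anagrams
Result: 0

0


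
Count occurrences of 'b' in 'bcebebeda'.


Scanning 'bcebebeda' for 'b':
  Position 0: 'b' -> MATCH (count: 1)
  Position 3: 'b' -> MATCH (count: 2)
  Position 5: 'b' -> MATCH (count: 3)
Total occurrences of 'b': 3

3


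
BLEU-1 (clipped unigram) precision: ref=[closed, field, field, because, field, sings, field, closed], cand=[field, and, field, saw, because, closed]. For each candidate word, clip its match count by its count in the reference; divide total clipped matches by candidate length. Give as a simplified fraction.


Reference word counts: {'because': 1, 'closed': 2, 'field': 4, 'sings': 1}
Checking each candidate word (with clipping):
  'field' -> in reference (ref count 4, used 1/4) -> match (matches: 1)
  'and' -> not in reference -> no match (matches: 1)
  'field' -> in reference (ref count 4, used 2/4) -> match (matches: 2)
  'saw' -> not in reference -> no match (matches: 2)
  'because' -> in reference (ref count 1, used 1/1) -> match (matches: 3)
  'closed' -> in reference (ref count 2, used 1/2) -> match (matches: 4)
Clipped matches: 4, Candidate length: 6
Precision = 4/6 = 2/3

2/3


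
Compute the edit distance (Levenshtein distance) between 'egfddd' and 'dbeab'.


Building DP table for s1='egfddd' (len 6) and s2='dbeab' (len 5):
       d  b  e  a  b
    0  1  2  3  4  5
  e 1  1  2  2  3  4
  g 2  2  2  3  3  4
  f 3  3  3  3  4  4
  d 4  3  4  4  4  5
  d 5  4  4  5  5  5
  d 6  5  5  5  6  6
Edit distance = dp[6][5] = 6

6


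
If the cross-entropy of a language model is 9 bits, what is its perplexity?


Perplexity formula: PP = 2^H
H = 9
PP = 2^9
PP = 2^9 = 512

512


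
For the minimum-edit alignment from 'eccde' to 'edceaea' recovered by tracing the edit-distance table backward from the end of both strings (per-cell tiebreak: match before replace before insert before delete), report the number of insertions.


Edit distance = 4. Backtracking from cell (5, 7) with preference match > replace > insert > delete,
then listing the resulting alignment 'eccde' -> 'edceaea' left to right:
  Step 1: keep 'e'
  Step 2: insert 'd' [insertion #1]
  Step 3: keep 'c'
  Step 4: replace c->e
  Step 5: replace d->a
  Step 6: keep 'e'
  Step 7: insert 'a' [insertion #2]
Total insertions: 2

2


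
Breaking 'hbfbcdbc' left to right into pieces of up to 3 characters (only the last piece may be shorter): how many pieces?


'hbfbcdbc' has 8 characters.
Chunking with max size 3:
  Chunk 1: 'hbf' (positions 0-2)
  Chunk 2: 'bcd' (positions 3-5)
  Chunk 3: 'bc' (positions 6-7)
Total chunks: ceil(8 / 3) = 3

3


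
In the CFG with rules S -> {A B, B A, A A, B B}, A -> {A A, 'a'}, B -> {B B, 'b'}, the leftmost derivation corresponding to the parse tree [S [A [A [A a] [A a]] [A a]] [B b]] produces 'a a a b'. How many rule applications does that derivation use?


Every bracketed nonterminal node [X ...] in the tree is produced by exactly one rule application.
Reading the tree off as a leftmost derivation:
  Step 1: S  =>  A B   (applied S -> A B)
  Step 2: A B  =>  A A B   (applied A -> A A)
  Step 3: A A B  =>  A A A B   (applied A -> A A)
  Step 4: A A A B  =>  a A A B   (applied A -> a)
  Step 5: a A A B  =>  a a A B   (applied A -> a)
  Step 6: a a A B  =>  a a a B   (applied A -> a)
  Step 7: a a a B  =>  a a a b   (applied B -> b)
Final yield: a a a b
Total rewrite steps: 7

7


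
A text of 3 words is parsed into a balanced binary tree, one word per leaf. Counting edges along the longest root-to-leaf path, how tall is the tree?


In a balanced binary tree with n leaves the deepest leaf is ceil(log2(n)) edges below the root.
log2(3) = 1.5850
ceil(1.5850) = 2
height (edges) = 2

2


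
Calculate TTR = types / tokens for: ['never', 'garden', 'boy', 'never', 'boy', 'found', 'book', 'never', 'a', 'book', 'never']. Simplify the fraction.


Tokens: 11
Unique types: ('a', 'book', 'boy', 'found', 'garden', 'never') = 6
TTR = 6/11
Already in lowest terms.

6/11


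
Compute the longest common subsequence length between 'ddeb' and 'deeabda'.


DP table for LCS of 'ddeb' and 'deeabda':
       d  e  e  a  b  d  a
    0  0  0  0  0  0  0  0
  d 0  1  1  1  1  1  1  1
  d 0  1  1  1  1  1  2  2
  e 0  1  2  2  2  2  2  2
  b 0  1  2  2  2  3  3  3
LCS: 'deb'
LCS length = 3

3


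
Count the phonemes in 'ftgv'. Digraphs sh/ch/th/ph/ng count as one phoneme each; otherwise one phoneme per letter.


Parsing 'ftgv' greedily, digraphs first:
  'f' -> consonant phoneme (phonemes so far: 1)
  't' -> consonant phoneme (phonemes so far: 2)
  'g' -> consonant phoneme (phonemes so far: 3)
  'v' -> consonant phoneme (phonemes so far: 4)
Total phonemes: 4

4


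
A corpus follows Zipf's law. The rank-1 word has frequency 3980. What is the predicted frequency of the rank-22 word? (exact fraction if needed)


Zipf's law: freq(rank) = f1 / rank
f1 = 3980, rank = 22
freq = 3980 / 22
GCD(3980, 22) = 2
Simplified: 1990/11

1990/11


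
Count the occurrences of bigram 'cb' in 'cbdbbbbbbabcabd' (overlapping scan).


Scanning 'cbdbbbbbbabcabd' for bigram 'cb':
  Position 0: 'cb' -> MATCH
  Position 1: 'bd' -> no
  Position 2: 'db' -> no
  Position 3: 'bb' -> no
  Position 4: 'bb' -> no
  Position 5: 'bb' -> no
  Position 6: 'bb' -> no
  Position 7: 'bb' -> no
  Position 8: 'ba' -> no
  Position 9: 'ab' -> no
  Position 10: 'bc' -> no
  Position 11: 'ca' -> no
  Position 12: 'ab' -> no
  Position 13: 'bd' -> no
Total matches: 1

1


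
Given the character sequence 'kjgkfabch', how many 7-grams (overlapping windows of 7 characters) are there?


String 'kjgkfabch' has length L = 9.
Number of overlapping n-grams = L - n + 1
Substituting: 9 - 7 + 1 = 3

3


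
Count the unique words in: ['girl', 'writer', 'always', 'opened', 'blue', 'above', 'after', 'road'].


Listing all tokens and tracking unique types:
  Token 1: 'girl' -> NEW (unique so far: 1)
  Token 2: 'writer' -> NEW (unique so far: 2)
  Token 3: 'always' -> NEW (unique so far: 3)
  Token 4: 'opened' -> NEW (unique so far: 4)
  Token 5: 'blue' -> NEW (unique so far: 5)
  Token 6: 'above' -> NEW (unique so far: 6)
  Token 7: 'after' -> NEW (unique so far: 7)
  Token 8: 'road' -> NEW (unique so far: 8)
Unique types: ('above', 'after', 'always', 'blue', 'girl', 'opened', 'road', 'writer')
Vocabulary size: 8

8


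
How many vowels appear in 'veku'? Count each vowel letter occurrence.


Scanning each character of 'veku':
  Position 1: 'v' -> consonant (running count: 0)
  Position 2: 'e' -> vowel (running count: 1)
  Position 3: 'k' -> consonant (running count: 1)
  Position 4: 'u' -> vowel (running count: 2)
Total vowels: 2

2


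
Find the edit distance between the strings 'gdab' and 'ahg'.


Building DP table for s1='gdab' (len 4) and s2='ahg' (len 3):
       a  h  g
    0  1  2  3
  g 1  1  2  2
  d 2  2  2  3
  a 3  2  3  3
  b 4  3  3  4
Edit distance = dp[4][3] = 4

4


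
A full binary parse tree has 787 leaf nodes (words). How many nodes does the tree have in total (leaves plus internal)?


Leaf nodes (terminals): 787
Internal nodes = n - 1 = 787 - 1 = 786
Total = leaves + internal = 787 + 786 = 1573

1573


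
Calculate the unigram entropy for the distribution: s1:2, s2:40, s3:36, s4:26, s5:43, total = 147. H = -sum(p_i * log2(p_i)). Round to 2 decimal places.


Computing entropy H = -sum(p_i * log2(p_i)):
  s1: p = 2/147 = 0.0136, -p*log2(p) = 0.0843
  s2: p = 40/147 = 0.2721, -p*log2(p) = 0.5110
  s3: p = 36/147 = 0.2449, -p*log2(p) = 0.4971
  s4: p = 26/147 = 0.1769, -p*log2(p) = 0.4420
  s5: p = 43/147 = 0.2925, -p*log2(p) = 0.5188
H = sum of terms = 2.0532
Rounded to 2 decimals: 2.05

2.05


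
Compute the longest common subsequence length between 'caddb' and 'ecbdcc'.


DP table for LCS of 'caddb' and 'ecbdcc':
       e  c  b  d  c  c
    0  0  0  0  0  0  0
  c 0  0  1  1  1  1  1
  a 0  0  1  1  1  1  1
  d 0  0  1  1  2  2  2
  d 0  0  1  1  2  2  2
  b 0  0  1  2  2  2  2
LCS: 'cd'
LCS length = 2

2


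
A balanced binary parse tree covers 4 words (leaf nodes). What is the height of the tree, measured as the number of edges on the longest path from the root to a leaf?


In a balanced binary tree with n leaves the deepest leaf is ceil(log2(n)) edges below the root.
log2(4) = 2.0000
ceil(2.0000) = 2
height (edges) = 2

2


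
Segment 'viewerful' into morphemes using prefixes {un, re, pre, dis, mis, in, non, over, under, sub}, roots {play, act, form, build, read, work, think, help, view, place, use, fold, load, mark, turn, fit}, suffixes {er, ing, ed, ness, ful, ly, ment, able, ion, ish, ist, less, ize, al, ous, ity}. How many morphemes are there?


Segmenting 'viewerful' against the inventory:
  'view' -> root (morpheme 1)
  'er' -> suffix (morpheme 2)
  'ful' -> suffix (morpheme 3)
Total morphemes: 3

3


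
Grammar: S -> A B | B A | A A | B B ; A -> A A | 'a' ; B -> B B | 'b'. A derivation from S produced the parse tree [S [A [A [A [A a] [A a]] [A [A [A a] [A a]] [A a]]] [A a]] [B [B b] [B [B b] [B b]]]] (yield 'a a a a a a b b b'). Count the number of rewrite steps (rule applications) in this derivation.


Every bracketed nonterminal node [X ...] in the tree is produced by exactly one rule application.
Reading the tree off as a leftmost derivation:
  Step 1: S  =>  A B   (applied S -> A B)
  Step 2: A B  =>  A A B   (applied A -> A A)
  Step 3: A A B  =>  A A A B   (applied A -> A A)
  Step 4: A A A B  =>  A A A A B   (applied A -> A A)
  Step 5: A A A A B  =>  a A A A B   (applied A -> a)
  Step 6: a A A A B  =>  a a A A B   (applied A -> a)
  Step 7: a a A A B  =>  a a A A A B   (applied A -> A A)
  Step 8: a a A A A B  =>  a a A A A A B   (applied A -> A A)
  Step 9: a a A A A A B  =>  a a a A A A B   (applied A -> a)
  Step 10: a a a A A A B  =>  a a a a A A B   (applied A -> a)
  Step 11: a a a a A A B  =>  a a a a a A B   (applied A -> a)
  Step 12: a a a a a A B  =>  a a a a a a B   (applied A -> a)
  Step 13: a a a a a a B  =>  a a a a a a B B   (applied B -> B B)
  Step 14: a a a a a a B B  =>  a a a a a a b B   (applied B -> b)
  Step 15: a a a a a a b B  =>  a a a a a a b B B   (applied B -> B B)
  Step 16: a a a a a a b B B  =>  a a a a a a b b B   (applied B -> b)
  Step 17: a a a a a a b b B  =>  a a a a a a b b b   (applied B -> b)
Final yield: a a a a a a b b b
Total rewrite steps: 17

17


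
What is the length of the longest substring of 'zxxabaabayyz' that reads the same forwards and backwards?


Scanning 'zxxabaabayyz' for palindromic substrings.
Substring at positions 3-8: 'abaaba'.
Check: reverse('abaaba') = 'abaaba' -> palindrome confirmed.
Neighbouring characters ('x' / 'y') break symmetry, so it cannot extend further.
No longer palindromic substring exists; longest length = 6

6


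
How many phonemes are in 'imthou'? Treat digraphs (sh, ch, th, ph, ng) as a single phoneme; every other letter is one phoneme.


Parsing 'imthou' greedily, digraphs first:
  'i' -> vowel phoneme (phonemes so far: 1)
  'm' -> consonant phoneme (phonemes so far: 2)
  'th' -> digraph (1 consonant phoneme) (phonemes so far: 3)
  'o' -> vowel phoneme (phonemes so far: 4)
  'u' -> vowel phoneme (phonemes so far: 5)
Total phonemes: 5

5


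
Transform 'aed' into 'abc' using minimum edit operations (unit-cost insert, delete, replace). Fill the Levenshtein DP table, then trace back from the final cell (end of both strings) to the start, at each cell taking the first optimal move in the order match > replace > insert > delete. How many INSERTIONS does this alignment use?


Edit distance = 2. Backtracking from cell (3, 3) with preference match > replace > insert > delete,
then listing the resulting alignment 'aed' -> 'abc' left to right:
  Step 1: keep 'a'
  Step 2: replace e->b
  Step 3: replace d->c
Total insertions: 0

0


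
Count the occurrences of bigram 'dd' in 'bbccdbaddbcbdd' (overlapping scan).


Scanning 'bbccdbaddbcbdd' for bigram 'dd':
  Position 0: 'bb' -> no
  Position 1: 'bc' -> no
  Position 2: 'cc' -> no
  Position 3: 'cd' -> no
  Position 4: 'db' -> no
  Position 5: 'ba' -> no
  Position 6: 'ad' -> no
  Position 7: 'dd' -> MATCH
  Position 8: 'db' -> no
  Position 9: 'bc' -> no
  Position 10: 'cb' -> no
  Position 11: 'bd' -> no
  Position 12: 'dd' -> MATCH
Total matches: 2

2
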